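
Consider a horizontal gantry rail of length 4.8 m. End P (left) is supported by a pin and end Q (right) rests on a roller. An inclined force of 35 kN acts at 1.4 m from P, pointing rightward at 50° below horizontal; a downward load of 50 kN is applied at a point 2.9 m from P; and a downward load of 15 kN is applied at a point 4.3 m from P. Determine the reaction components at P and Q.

P_x = -22.50 kN, P_y = 40.35 kN, Q_y = 51.47 kN

ΣM about P: Q_y·4.8 − 35·sin50°·1.4 − 50·2.9 − 15·4.3 = 0 → Q_y = 247.036/4.8 = 51.4658 ≈ 51.47 kN.
ΣF_y = 0: P_y + 51.4658 − 35·sin50° − 50 − 15 = 0 → P_y = 40.35 kN.
ΣF_x = 0: P_x + 35·cos50° = 0 → P_x = -22.50 kN.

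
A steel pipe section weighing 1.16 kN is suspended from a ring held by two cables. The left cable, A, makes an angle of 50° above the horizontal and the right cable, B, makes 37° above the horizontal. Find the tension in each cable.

ΣF_x = 0: −T_A·cos50° + T_B·cos37° = 0 → T_B = 0.804857·T_A.
ΣF_y = 0: T_A·sin50° + T_B·sin37° = 1.16.
Substitute: T_A·(0.766044 + 0.804857·0.601815) = 1.16 → T_A = 0.927689 ≈ 0.9277 kN.
Then T_B = 0.804857 × 0.927689 = 0.7467 kN.

T_A = 0.9277 kN, T_B = 0.7467 kN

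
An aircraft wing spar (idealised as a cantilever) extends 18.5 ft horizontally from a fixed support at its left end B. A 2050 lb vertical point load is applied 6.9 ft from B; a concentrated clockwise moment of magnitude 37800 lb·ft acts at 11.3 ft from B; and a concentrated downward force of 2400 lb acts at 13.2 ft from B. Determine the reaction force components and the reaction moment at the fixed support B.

B_x = 0, B_y = 4450 lb, M_B = 83620 lb·ft

ΣF_x = 0: B_x = 0.
ΣF_y = 0: B_y − 2050 − 2400 = 0 → B_y = 4450 lb.
ΣM about B: M_B − 2050·6.9 − 37800 − 2400·13.2 = 0 → M_B = 83620 lb·ft.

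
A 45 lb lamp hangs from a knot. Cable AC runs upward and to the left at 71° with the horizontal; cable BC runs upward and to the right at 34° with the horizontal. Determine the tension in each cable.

T_AC = 38.62 lb, T_BC = 15.17 lb

ΣF_x = 0: −T_AC·cos71° + T_BC·cos34° = 0 → T_BC = 0.392706·T_AC.
ΣF_y = 0: T_AC·sin71° + T_BC·sin34° = 45.
Substitute: T_AC·(0.945519 + 0.392706·0.559193) = 45 → T_AC = 38.6227 ≈ 38.62 lb.
Then T_BC = 0.392706 × 38.6227 = 15.17 lb.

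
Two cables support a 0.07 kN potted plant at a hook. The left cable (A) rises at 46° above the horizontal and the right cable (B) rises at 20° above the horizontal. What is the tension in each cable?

ΣF_x = 0: −T_A·cos46° + T_B·cos20° = 0 → T_B = 0.73924·T_A.
ΣF_y = 0: T_A·sin46° + T_B·sin20° = 0.07.
Substitute: T_A·(0.71934 + 0.73924·0.34202) = 0.07 → T_A = 0.0720035 ≈ 0.07200 kN.
Then T_B = 0.73924 × 0.0720035 = 0.05323 kN.

T_A = 0.07200 kN, T_B = 0.05323 kN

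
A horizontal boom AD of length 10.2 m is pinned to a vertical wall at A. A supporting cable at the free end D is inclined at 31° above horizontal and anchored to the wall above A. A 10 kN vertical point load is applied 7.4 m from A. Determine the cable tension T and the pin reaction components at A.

T = 14.09 kN, A_x = 12.07 kN, A_y = 2.745 kN

ΣM about A: T·sin31°·10.2 − 10·7.4 = 0 → T = 74/(10.2·0.515038) = 14.0861 ≈ 14.09 kN.
ΣF_x = 0: A_x − T·cos31° = 0 → A_x = 14.0861 × 0.857167 = 12.07 kN.
ΣF_y = 0: A_y + T·sin31° − 10 = 0 → A_y = 10 − 14.0861 × 0.515038 = 2.745 kN.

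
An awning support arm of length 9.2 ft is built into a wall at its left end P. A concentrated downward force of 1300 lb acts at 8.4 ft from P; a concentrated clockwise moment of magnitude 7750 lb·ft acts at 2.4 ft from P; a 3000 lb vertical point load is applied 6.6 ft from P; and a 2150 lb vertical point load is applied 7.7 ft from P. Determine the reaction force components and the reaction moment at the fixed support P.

P_x = 0, P_y = 6450 lb, M_P = 55020 lb·ft

ΣF_x = 0: P_x = 0.
ΣF_y = 0: P_y − 1300 − 3000 − 2150 = 0 → P_y = 6450 lb.
ΣM about P: M_P − 1300·8.4 − 7750 − 3000·6.6 − 2150·7.7 = 0 → M_P = 55020 lb·ft.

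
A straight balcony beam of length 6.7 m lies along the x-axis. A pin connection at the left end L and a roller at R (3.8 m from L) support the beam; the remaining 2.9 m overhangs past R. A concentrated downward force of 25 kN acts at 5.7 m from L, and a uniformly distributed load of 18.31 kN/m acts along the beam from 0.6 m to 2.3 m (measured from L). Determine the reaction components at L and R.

Resultant of the distributed load: 18.31 × 1.7 = 31.127 kN at 1.45 m from L.
Taking moments about L: R_y·3.8 − 25·5.7 − (18.31·1.7)·1.45 = 0 → R_y = 187.63415/3.8 = 49.3774 ≈ 49.38 kN.
ΣF_y = 0: L_y + 49.3774 − 25 − 18.31·1.7 = 0 → L_y = 6.750 kN.
ΣF_x = 0: no horizontal applied forces, so L_x = 0.

L_x = 0, L_y = 6.750 kN, R_y = 49.38 kN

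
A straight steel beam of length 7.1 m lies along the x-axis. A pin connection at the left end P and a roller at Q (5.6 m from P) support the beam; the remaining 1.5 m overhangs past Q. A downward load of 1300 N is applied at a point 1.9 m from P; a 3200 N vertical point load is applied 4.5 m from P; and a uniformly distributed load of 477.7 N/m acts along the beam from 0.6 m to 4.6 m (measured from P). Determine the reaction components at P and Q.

Resultant of the distributed load: 477.7 × 4 = 1910.8 N at 2.6 m from P.
Taking moments about P: Q_y·5.6 − 1300·1.9 − 3200·4.5 − (477.7·4)·2.6 = 0 → Q_y = 21838.08/5.6 = 3899.66 ≈ 3900 N.
ΣF_y = 0: P_y + 3899.66 − 1300 − 3200 − 477.7·4 = 0 → P_y = 2511 N.
ΣF_x = 0: no horizontal applied forces, so P_x = 0.

P_x = 0, P_y = 2511 N, Q_y = 3900 N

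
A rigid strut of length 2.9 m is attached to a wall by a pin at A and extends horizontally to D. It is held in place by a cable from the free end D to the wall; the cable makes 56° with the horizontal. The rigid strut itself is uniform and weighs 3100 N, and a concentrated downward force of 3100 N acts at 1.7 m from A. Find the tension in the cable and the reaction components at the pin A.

ΣM about A: T·sin56°·2.9 − 3100·1.45 − 3100·1.7 = 0 → T = 9765/(2.9·0.829038) = 4061.62 ≈ 4062 N.
ΣF_x = 0: A_x − T·cos56° = 0 → A_x = 4061.62 × 0.559193 = 2271 N.
ΣF_y = 0: A_y + T·sin56° − 3100 − 3100 = 0 → A_y = 6200 − 4061.62 × 0.829038 = 2833 N.

T = 4062 N, A_x = 2271 N, A_y = 2833 N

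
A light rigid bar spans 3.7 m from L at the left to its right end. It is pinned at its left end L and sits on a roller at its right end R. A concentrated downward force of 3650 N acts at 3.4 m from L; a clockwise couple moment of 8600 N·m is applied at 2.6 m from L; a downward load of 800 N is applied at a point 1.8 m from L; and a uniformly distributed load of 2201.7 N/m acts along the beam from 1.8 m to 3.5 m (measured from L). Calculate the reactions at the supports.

Resultant of the distributed load: 2201.7 × 1.7 = 3742.89 N at 2.65 m from L.
ΣM about L: R_y·3.7 − 3650·3.4 − 8600 − 800·1.8 − (2201.7·1.7)·2.65 = 0 → R_y = 32368.6585/3.7 = 8748.29 ≈ 8748 N.
ΣF_y = 0: L_y + 8748.29 − 3650 − 800 − 2201.7·1.7 = 0 → L_y = -555.4 N.
ΣF_x = 0: no horizontal applied forces, so L_x = 0.

L_x = 0, L_y = -555.4 N, R_y = 8748 N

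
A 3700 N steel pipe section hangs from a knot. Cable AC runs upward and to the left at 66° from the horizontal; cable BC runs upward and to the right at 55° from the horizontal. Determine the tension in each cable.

T_AC = 2476 N, T_BC = 1756 N

ΣF_x = 0: −T_AC·cos66° + T_BC·cos55° = 0 → T_BC = 0.709124·T_AC.
ΣF_y = 0: T_AC·sin66° + T_BC·sin55° = 3700.
Substitute: T_AC·(0.913545 + 0.709124·0.819152) = 3700 → T_AC = 2475.87 ≈ 2476 N.
Then T_BC = 0.709124 × 2475.87 = 1756 N.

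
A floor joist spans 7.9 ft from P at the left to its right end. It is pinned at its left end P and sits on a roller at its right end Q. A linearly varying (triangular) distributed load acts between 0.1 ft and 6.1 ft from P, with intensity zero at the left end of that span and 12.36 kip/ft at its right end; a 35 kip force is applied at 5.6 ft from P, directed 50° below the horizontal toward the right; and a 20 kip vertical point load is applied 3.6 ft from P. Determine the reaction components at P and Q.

Resultant of the triangular load: ½ × 12.36 × 6 = 37.08 kip, acting at 4.1 ft from P (one-third of the span from the peak).
ΣM about P: Q_y·7.9 − (½·12.36·6)·4.1 − 35·sin50°·5.6 − 20·3.6 = 0 → Q_y = 374.173/7.9 = 47.3637 ≈ 47.36 kip.
ΣF_y = 0: P_y + 47.3637 − ½·12.36·6 − 35·sin50° − 20 = 0 → P_y = 36.53 kip.
ΣF_x = 0: P_x + 35·cos50° = 0 → P_x = -22.50 kip.

P_x = -22.50 kip, P_y = 36.53 kip, Q_y = 47.36 kip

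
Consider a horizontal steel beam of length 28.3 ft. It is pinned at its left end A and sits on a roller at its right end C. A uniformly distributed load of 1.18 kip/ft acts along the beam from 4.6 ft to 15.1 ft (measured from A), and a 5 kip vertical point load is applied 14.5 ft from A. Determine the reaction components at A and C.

Resultant of the distributed load: 1.18 × 10.5 = 12.39 kip at 9.85 ft from A.
Moments about A: C_y·28.3 − (1.18·10.5)·9.85 − 5·14.5 = 0 → C_y = 194.5415/28.3 = 6.87426 ≈ 6.874 kip.
ΣF_y = 0: A_y + 6.87426 − 1.18·10.5 − 5 = 0 → A_y = 10.52 kip.
ΣF_x = 0: no horizontal applied forces, so A_x = 0.

A_x = 0, A_y = 10.52 kip, C_y = 6.874 kip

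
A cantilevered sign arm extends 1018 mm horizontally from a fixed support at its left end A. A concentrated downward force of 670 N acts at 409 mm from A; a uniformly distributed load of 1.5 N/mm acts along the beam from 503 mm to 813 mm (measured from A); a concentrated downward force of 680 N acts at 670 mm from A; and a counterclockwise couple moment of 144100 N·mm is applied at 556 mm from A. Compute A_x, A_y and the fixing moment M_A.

Resultant of the distributed load: 1.5 × 310 = 465 N at 658 mm from A.
ΣF_x = 0: A_x = 0.
ΣF_y = 0: A_y − 670 − 1.5·310 − 680 = 0 → A_y = 1815 N.
ΣM about A: M_A − 670·409 − (1.5·310)·658 − 680·670 + 144100 = 0 → M_A = 891500 N·mm.

A_x = 0, A_y = 1815 N, M_A = 891500 N·mm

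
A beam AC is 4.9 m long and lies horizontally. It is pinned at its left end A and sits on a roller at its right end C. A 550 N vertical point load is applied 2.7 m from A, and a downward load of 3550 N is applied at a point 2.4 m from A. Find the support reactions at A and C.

A_x = 0, A_y = 2058 N, C_y = 2042 N

Taking moments about A: C_y·4.9 − 550·2.7 − 3550·2.4 = 0 → C_y = 10005/4.9 = 2041.84 ≈ 2042 N.
ΣF_y = 0: A_y + 2041.84 − 550 − 3550 = 0 → A_y = 2058 N.
ΣF_x = 0: no horizontal applied forces, so A_x = 0.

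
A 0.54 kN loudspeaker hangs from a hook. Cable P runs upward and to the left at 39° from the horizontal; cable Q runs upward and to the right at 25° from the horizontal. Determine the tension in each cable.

T_P = 0.5445 kN, T_Q = 0.4669 kN

ΣF_x = 0: −T_P·cos39° + T_Q·cos25° = 0 → T_Q = 0.857486·T_P.
ΣF_y = 0: T_P·sin39° + T_Q·sin25° = 0.54.
Substitute: T_P·(0.62932 + 0.857486·0.422618) = 0.54 → T_P = 0.544515 ≈ 0.5445 kN.
Then T_Q = 0.857486 × 0.544515 = 0.4669 kN.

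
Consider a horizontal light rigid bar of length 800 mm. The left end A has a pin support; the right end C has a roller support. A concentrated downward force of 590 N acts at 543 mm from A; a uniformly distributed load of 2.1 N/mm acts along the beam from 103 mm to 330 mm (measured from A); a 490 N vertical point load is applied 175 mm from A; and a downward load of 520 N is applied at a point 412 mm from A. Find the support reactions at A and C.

Resultant of the distributed load: 2.1 × 227 = 476.7 N at 216.5 mm from A.
ΣM about A: C_y·800 − 590·543 − (2.1·227)·216.5 − 490·175 − 520·412 = 0 → C_y = 723565.55/800 = 904.457 ≈ 904.5 N.
ΣF_y = 0: A_y + 904.457 − 590 − 2.1·227 − 490 − 520 = 0 → A_y = 1172 N.
ΣF_x = 0: no horizontal applied forces, so A_x = 0.

A_x = 0, A_y = 1172 N, C_y = 904.5 N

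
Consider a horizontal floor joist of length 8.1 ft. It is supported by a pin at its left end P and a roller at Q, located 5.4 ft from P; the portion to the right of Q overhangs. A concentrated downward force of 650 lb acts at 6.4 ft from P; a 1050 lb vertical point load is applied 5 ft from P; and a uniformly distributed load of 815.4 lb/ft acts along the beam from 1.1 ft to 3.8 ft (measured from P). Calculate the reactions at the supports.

P_x = 0, P_y = 1160 lb, Q_y = 2741 lb

Resultant of the distributed load: 815.4 × 2.7 = 2201.58 lb at 2.45 ft from P.
Taking moments about P: Q_y·5.4 − 650·6.4 − 1050·5 − (815.4·2.7)·2.45 = 0 → Q_y = 14803.871/5.4 = 2741.46 ≈ 2741 lb.
ΣF_y = 0: P_y + 2741.46 − 650 − 1050 − 815.4·2.7 = 0 → P_y = 1160 lb.
ΣF_x = 0: no horizontal applied forces, so P_x = 0.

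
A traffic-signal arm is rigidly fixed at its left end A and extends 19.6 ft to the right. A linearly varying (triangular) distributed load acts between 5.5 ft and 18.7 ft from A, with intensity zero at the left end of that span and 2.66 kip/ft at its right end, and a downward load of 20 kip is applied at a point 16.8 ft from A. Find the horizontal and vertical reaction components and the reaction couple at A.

Resultant of the triangular load: ½ × 2.66 × 13.2 = 17.556 kip, acting at 14.3 ft from A (one-third of the span from the peak).
ΣF_x = 0: A_x = 0.
ΣF_y = 0: A_y − ½·2.66·13.2 − 20 = 0 → A_y = 37.56 kip.
ΣM about A: M_A − (½·2.66·13.2)·14.3 − 20·16.8 = 0 → M_A = 587.1 kip·ft.

A_x = 0, A_y = 37.56 kip, M_A = 587.1 kip·ft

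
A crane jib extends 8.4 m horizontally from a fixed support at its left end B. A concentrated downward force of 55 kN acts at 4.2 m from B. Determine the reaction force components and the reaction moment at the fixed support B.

ΣF_x = 0: B_x = 0.
ΣF_y = 0: B_y − 55 = 0 → B_y = 55.00 kN.
ΣM about B: M_B − 55·4.2 = 0 → M_B = 231.0 kN·m.

B_x = 0, B_y = 55.00 kN, M_B = 231.0 kN·m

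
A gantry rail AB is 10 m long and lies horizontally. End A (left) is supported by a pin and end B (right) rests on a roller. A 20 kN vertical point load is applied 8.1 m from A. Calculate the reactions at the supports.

ΣM about A: B_y·10 − 20·8.1 = 0 → B_y = 162/10 = 16.20 kN.
ΣF_y = 0: A_y + 16.2 − 20 = 0 → A_y = 3.800 kN.
ΣF_x = 0: no horizontal applied forces, so A_x = 0.

A_x = 0, A_y = 3.800 kN, B_y = 16.20 kN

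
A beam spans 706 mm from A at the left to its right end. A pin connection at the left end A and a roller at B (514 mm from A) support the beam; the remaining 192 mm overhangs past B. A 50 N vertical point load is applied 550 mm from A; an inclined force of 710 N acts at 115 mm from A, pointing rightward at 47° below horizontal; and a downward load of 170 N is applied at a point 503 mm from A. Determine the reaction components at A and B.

A_x = -484.2 N, A_y = 403.2 N, B_y = 336.0 N

ΣM about A: B_y·514 − 50·550 − 710·sin47°·115 − 170·503 = 0 → B_y = 172725/514 = 336.041 ≈ 336.0 N.
ΣF_y = 0: A_y + 336.041 − 50 − 710·sin47° − 170 = 0 → A_y = 403.2 N.
ΣF_x = 0: A_x + 710·cos47° = 0 → A_x = -484.2 N.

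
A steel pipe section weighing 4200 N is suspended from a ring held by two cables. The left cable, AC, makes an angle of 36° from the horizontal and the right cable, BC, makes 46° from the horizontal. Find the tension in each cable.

ΣF_x = 0: −T_AC·cos36° + T_BC·cos46° = 0 → T_BC = 1.16463·T_AC.
ΣF_y = 0: T_AC·sin36° + T_BC·sin46° = 4200.
Substitute: T_AC·(0.587785 + 1.16463·0.71934) = 4200 → T_AC = 2946.23 ≈ 2946 N.
Then T_BC = 1.16463 × 2946.23 = 3431 N.

T_AC = 2946 N, T_BC = 3431 N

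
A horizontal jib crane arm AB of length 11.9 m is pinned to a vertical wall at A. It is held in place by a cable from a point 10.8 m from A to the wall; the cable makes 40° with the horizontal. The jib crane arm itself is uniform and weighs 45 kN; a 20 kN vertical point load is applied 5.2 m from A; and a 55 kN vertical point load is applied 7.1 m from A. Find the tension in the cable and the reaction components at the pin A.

T = 109.8 kN, A_x = 84.11 kN, A_y = 49.42 kN

ΣM about A: T·sin40°·10.8 − 45·5.95 − 20·5.2 − 55·7.1 = 0 → T = 762.25/(10.8·0.642788) = 109.801 ≈ 109.8 kN.
ΣF_x = 0: A_x − T·cos40° = 0 → A_x = 109.801 × 0.766044 = 84.11 kN.
ΣF_y = 0: A_y + T·sin40° − 45 − 20 − 55 = 0 → A_y = 120 − 109.801 × 0.642788 = 49.42 kN.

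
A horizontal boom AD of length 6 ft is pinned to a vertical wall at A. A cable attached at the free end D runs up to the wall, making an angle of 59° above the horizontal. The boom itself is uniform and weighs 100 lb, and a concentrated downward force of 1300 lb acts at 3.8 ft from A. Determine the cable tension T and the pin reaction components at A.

ΣM about A: T·sin59°·6 − 100·3 − 1300·3.8 = 0 → T = 5240/(6·0.857167) = 1018.86 ≈ 1019 lb.
ΣF_x = 0: A_x − T·cos59° = 0 → A_x = 1018.86 × 0.515038 = 524.8 lb.
ΣF_y = 0: A_y + T·sin59° − 100 − 1300 = 0 → A_y = 1400 − 1018.86 × 0.857167 = 526.7 lb.

T = 1019 lb, A_x = 524.8 lb, A_y = 526.7 lb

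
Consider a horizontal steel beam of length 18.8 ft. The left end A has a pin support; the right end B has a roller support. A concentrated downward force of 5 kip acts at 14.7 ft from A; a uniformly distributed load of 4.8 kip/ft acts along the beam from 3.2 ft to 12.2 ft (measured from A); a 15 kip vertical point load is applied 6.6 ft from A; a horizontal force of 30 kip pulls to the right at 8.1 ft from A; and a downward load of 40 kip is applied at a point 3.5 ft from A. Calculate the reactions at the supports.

Resultant of the distributed load: 4.8 × 9 = 43.2 kip at 7.7 ft from A.
Taking moments about A: B_y·18.8 − 5·14.7 − (4.8·9)·7.7 − 15·6.6 − 40·3.5 = 0 → B_y = 645.14/18.8 = 34.316 ≈ 34.32 kip.
ΣF_y = 0: A_y + 34.316 − 5 − 4.8·9 − 15 − 40 = 0 → A_y = 68.88 kip.
ΣF_x = 0: A_x + 30 = 0 → A_x = -30.00 kip.

A_x = -30.00 kip, A_y = 68.88 kip, B_y = 34.32 kip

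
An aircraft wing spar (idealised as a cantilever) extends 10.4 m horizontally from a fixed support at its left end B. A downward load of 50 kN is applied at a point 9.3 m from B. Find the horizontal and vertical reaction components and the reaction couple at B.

ΣF_x = 0: B_x = 0.
ΣF_y = 0: B_y − 50 = 0 → B_y = 50.00 kN.
ΣM about B: M_B − 50·9.3 = 0 → M_B = 465.0 kN·m.

B_x = 0, B_y = 50.00 kN, M_B = 465.0 kN·m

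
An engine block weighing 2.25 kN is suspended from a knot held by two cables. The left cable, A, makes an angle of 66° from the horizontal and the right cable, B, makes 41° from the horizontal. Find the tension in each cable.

T_A = 1.776 kN, T_B = 0.9570 kN

ΣF_x = 0: −T_A·cos66° + T_B·cos41° = 0 → T_B = 0.538931·T_A.
ΣF_y = 0: T_A·sin66° + T_B·sin41° = 2.25.
Substitute: T_A·(0.913545 + 0.538931·0.656059) = 2.25 → T_A = 1.77569 ≈ 1.776 kN.
Then T_B = 0.538931 × 1.77569 = 0.9570 kN.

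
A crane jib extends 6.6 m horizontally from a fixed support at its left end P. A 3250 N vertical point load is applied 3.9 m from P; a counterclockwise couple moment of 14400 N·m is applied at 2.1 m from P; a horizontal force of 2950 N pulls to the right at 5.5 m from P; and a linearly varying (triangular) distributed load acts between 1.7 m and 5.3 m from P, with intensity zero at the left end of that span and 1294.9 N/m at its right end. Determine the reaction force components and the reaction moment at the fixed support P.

Resultant of the triangular load: ½ × 1294.9 × 3.6 = 2330.82 N, acting at 4.1 m from P (one-third of the span from the peak).
ΣF_x = 0: P_x + 2950 = 0 → P_x = -2950 N.
ΣF_y = 0: P_y − 3250 − ½·1294.9·3.6 = 0 → P_y = 5581 N.
ΣM about P: M_P − 3250·3.9 + 14400 − (½·1294.9·3.6)·4.1 = 0 → M_P = 7831 N·m.

P_x = -2950 N, P_y = 5581 N, M_P = 7831 N·m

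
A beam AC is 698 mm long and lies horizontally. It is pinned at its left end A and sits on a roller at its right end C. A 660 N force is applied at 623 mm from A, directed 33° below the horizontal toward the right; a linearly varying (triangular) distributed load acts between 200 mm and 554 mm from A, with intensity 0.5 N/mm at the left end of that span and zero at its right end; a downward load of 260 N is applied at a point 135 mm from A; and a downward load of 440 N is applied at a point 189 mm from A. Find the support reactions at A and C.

Resultant of the triangular load: ½ × 0.5 × 354 = 88.5 N, acting at 318 mm from A (one-third of the span from the peak).
ΣM about A: C_y·698 − 660·sin33°·623 − (½·0.5·354)·318 − 260·135 − 440·189 = 0 → C_y = 370348/698 = 530.585 ≈ 530.6 N.
ΣF_y = 0: A_y + 530.585 − 660·sin33° − ½·0.5·354 − 260 − 440 = 0 → A_y = 617.4 N.
ΣF_x = 0: A_x + 660·cos33° = 0 → A_x = -553.5 N.

A_x = -553.5 N, A_y = 617.4 N, C_y = 530.6 N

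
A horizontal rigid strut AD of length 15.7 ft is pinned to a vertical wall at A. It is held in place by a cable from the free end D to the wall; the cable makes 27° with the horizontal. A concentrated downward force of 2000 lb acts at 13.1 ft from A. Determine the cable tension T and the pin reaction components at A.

T = 3676 lb, A_x = 3275 lb, A_y = 331.2 lb

ΣM about A: T·sin27°·15.7 − 2000·13.1 = 0 → T = 26200/(15.7·0.45399) = 3675.83 ≈ 3676 lb.
ΣF_x = 0: A_x − T·cos27° = 0 → A_x = 3675.83 × 0.891007 = 3275 lb.
ΣF_y = 0: A_y + T·sin27° − 2000 = 0 → A_y = 2000 − 3675.83 × 0.45399 = 331.2 lb.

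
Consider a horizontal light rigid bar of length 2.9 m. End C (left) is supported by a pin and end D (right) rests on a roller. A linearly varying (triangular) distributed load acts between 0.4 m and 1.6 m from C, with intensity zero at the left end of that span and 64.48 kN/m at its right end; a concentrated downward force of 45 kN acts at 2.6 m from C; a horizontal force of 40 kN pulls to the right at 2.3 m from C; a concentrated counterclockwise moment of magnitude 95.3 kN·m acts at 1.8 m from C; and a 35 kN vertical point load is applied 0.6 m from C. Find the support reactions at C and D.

C_x = -40.00 kN, C_y = 87.96 kN, D_y = 30.73 kN

Resultant of the triangular load: ½ × 64.48 × 1.2 = 38.688 kN, acting at 1.2 m from C (one-third of the span from the peak).
ΣM about C: D_y·2.9 − (½·64.48·1.2)·1.2 − 45·2.6 + 95.3 − 35·0.6 = 0 → D_y = 89.1256/2.9 = 30.733 ≈ 30.73 kN.
ΣF_y = 0: C_y + 30.733 − ½·64.48·1.2 − 45 − 35 = 0 → C_y = 87.96 kN.
ΣF_x = 0: C_x + 40 = 0 → C_x = -40.00 kN.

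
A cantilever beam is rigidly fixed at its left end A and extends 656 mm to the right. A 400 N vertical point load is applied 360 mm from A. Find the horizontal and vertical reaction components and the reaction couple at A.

ΣF_x = 0: A_x = 0.
ΣF_y = 0: A_y − 400 = 0 → A_y = 400.0 N.
ΣM about A: M_A − 400·360 = 0 → M_A = 144000 N·mm.

A_x = 0, A_y = 400.0 N, M_A = 144000 N·mm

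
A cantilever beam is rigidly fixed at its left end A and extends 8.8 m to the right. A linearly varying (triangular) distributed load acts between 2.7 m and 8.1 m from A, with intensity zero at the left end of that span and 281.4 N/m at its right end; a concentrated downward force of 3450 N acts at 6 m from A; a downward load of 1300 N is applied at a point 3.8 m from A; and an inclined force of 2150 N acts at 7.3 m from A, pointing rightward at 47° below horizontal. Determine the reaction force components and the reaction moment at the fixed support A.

A_x = -1466 N, A_y = 7082 N, M_A = 41910 N·m

Resultant of the triangular load: ½ × 281.4 × 5.4 = 759.78 N, acting at 6.3 m from A (one-third of the span from the peak).
ΣF_x = 0: A_x + 2150·cos47° = 0 → A_x = -1466 N.
ΣF_y = 0: A_y − ½·281.4·5.4 − 3450 − 1300 − 2150·sin47° = 0 → A_y = 7082 N.
ΣM about A: M_A − (½·281.4·5.4)·6.3 − 3450·6 − 1300·3.8 − 2150·sin47°·7.3 = 0 → M_A = 41910 N·m.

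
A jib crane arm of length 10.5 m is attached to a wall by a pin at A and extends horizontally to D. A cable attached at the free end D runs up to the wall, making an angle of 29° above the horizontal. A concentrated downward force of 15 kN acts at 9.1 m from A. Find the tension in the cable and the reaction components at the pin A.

ΣM about A: T·sin29°·10.5 − 15·9.1 = 0 → T = 136.5/(10.5·0.48481) = 26.8146 ≈ 26.81 kN.
ΣF_x = 0: A_x − T·cos29° = 0 → A_x = 26.8146 × 0.87462 = 23.45 kN.
ΣF_y = 0: A_y + T·sin29° − 15 = 0 → A_y = 15 − 26.8146 × 0.48481 = 2.000 kN.

T = 26.81 kN, A_x = 23.45 kN, A_y = 2.000 kN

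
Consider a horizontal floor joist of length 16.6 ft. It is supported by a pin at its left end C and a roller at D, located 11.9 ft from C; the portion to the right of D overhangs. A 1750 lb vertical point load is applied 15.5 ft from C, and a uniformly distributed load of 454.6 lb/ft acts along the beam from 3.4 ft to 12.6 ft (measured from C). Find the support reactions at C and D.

Resultant of the distributed load: 454.6 × 9.2 = 4182.32 lb at 8 ft from C.
ΣM about C: D_y·11.9 − 1750·15.5 − (454.6·9.2)·8 = 0 → D_y = 60583.56/11.9 = 5091.06 ≈ 5091 lb.
ΣF_y = 0: C_y + 5091.06 − 1750 − 454.6·9.2 = 0 → C_y = 841.3 lb.
ΣF_x = 0: no horizontal applied forces, so C_x = 0.

C_x = 0, C_y = 841.3 lb, D_y = 5091 lb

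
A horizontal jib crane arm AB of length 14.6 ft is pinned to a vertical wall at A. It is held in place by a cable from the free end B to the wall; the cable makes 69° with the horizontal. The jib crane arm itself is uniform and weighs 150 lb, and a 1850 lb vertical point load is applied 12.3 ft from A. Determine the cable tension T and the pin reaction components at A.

T = 1750 lb, A_x = 627.1 lb, A_y = 366.4 lb

ΣM about A: T·sin69°·14.6 − 150·7.3 − 1850·12.3 = 0 → T = 23850/(14.6·0.93358) = 1749.78 ≈ 1750 lb.
ΣF_x = 0: A_x − T·cos69° = 0 → A_x = 1749.78 × 0.358368 = 627.1 lb.
ΣF_y = 0: A_y + T·sin69° − 150 − 1850 = 0 → A_y = 2000 − 1749.78 × 0.93358 = 366.4 lb.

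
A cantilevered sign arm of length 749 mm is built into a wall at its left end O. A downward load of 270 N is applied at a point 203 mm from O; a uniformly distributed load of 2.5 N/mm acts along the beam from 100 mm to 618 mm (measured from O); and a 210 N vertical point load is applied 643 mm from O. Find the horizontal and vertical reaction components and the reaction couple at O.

O_x = 0, O_y = 1775 N, M_O = 654700 N·mm

Resultant of the distributed load: 2.5 × 518 = 1295 N at 359 mm from O.
ΣF_x = 0: O_x = 0.
ΣF_y = 0: O_y − 270 − 2.5·518 − 210 = 0 → O_y = 1775 N.
ΣM about O: M_O − 270·203 − (2.5·518)·359 − 210·643 = 0 → M_O = 654700 N·mm.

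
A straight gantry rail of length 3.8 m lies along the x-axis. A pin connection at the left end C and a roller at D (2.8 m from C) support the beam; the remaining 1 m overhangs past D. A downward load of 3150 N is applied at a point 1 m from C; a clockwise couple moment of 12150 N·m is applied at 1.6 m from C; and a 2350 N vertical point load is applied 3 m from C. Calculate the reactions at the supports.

C_x = 0, C_y = -2482 N, D_y = 7982 N

Taking moments about C: D_y·2.8 − 3150·1 − 12150 − 2350·3 = 0 → D_y = 22350/2.8 = 7982.14 ≈ 7982 N.
ΣF_y = 0: C_y + 7982.14 − 3150 − 2350 = 0 → C_y = -2482 N.
ΣF_x = 0: no horizontal applied forces, so C_x = 0.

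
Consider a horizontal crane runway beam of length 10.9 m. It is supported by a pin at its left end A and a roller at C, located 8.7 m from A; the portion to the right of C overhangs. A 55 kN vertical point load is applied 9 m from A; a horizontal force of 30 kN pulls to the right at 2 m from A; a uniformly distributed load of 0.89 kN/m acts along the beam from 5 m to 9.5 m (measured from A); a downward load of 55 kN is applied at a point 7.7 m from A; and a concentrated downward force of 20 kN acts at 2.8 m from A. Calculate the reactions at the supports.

Resultant of the distributed load: 0.89 × 4.5 = 4.005 kN at 7.25 m from A.
Taking moments about A: C_y·8.7 − 55·9 − (0.89·4.5)·7.25 − 55·7.7 − 20·2.8 = 0 → C_y = 1003.53625/8.7 = 115.349 ≈ 115.3 kN.
ΣF_y = 0: A_y + 115.349 − 55 − 0.89·4.5 − 55 − 20 = 0 → A_y = 18.66 kN.
ΣF_x = 0: A_x + 30 = 0 → A_x = -30.00 kN.

A_x = -30.00 kN, A_y = 18.66 kN, C_y = 115.3 kN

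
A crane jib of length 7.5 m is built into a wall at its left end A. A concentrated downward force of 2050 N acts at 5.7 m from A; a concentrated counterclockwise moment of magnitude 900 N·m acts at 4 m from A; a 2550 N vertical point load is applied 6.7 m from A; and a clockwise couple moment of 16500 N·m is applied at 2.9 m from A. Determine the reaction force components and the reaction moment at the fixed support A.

ΣF_x = 0: A_x = 0.
ΣF_y = 0: A_y − 2050 − 2550 = 0 → A_y = 4600 N.
ΣM about A: M_A − 2050·5.7 + 900 − 2550·6.7 − 16500 = 0 → M_A = 44370 N·m.

A_x = 0, A_y = 4600 N, M_A = 44370 N·m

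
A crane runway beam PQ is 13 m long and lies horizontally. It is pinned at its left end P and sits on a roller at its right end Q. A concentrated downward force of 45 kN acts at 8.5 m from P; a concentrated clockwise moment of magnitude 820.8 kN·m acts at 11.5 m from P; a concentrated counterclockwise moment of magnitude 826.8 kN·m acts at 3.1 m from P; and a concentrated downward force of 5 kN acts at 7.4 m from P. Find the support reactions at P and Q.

Moments about P: Q_y·13 − 45·8.5 − 820.8 + 826.8 − 5·7.4 = 0 → Q_y = 413.5/13 = 31.8077 ≈ 31.81 kN.
ΣF_y = 0: P_y + 31.8077 − 45 − 5 = 0 → P_y = 18.19 kN.
ΣF_x = 0: no horizontal applied forces, so P_x = 0.

P_x = 0, P_y = 18.19 kN, Q_y = 31.81 kN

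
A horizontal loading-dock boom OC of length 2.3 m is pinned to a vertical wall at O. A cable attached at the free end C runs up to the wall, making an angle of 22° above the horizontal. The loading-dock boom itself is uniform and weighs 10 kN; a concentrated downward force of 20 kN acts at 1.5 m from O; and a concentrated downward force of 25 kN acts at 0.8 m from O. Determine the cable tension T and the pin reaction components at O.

T = 71.38 kN, O_x = 66.18 kN, O_y = 28.26 kN

ΣM about O: T·sin22°·2.3 − 10·1.15 − 20·1.5 − 25·0.8 = 0 → T = 61.5/(2.3·0.374607) = 71.3792 ≈ 71.38 kN.
ΣF_x = 0: O_x − T·cos22° = 0 → O_x = 71.3792 × 0.927184 = 66.18 kN.
ΣF_y = 0: O_y + T·sin22° − 10 − 20 − 25 = 0 → O_y = 55 − 71.3792 × 0.374607 = 28.26 kN.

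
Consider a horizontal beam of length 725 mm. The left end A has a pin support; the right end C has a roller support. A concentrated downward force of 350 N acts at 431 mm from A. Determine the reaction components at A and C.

A_x = 0, A_y = 141.9 N, C_y = 208.1 N

Moments about A: C_y·725 − 350·431 = 0 → C_y = 150850/725 = 208.069 ≈ 208.1 N.
ΣF_y = 0: A_y + 208.069 − 350 = 0 → A_y = 141.9 N.
ΣF_x = 0: no horizontal applied forces, so A_x = 0.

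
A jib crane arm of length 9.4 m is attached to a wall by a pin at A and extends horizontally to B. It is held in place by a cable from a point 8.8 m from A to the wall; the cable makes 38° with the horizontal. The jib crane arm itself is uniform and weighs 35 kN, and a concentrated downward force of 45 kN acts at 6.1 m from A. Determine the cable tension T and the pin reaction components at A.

T = 81.03 kN, A_x = 63.85 kN, A_y = 30.11 kN

ΣM about A: T·sin38°·8.8 − 35·4.7 − 45·6.1 = 0 → T = 439/(8.8·0.615661) = 81.0289 ≈ 81.03 kN.
ΣF_x = 0: A_x − T·cos38° = 0 → A_x = 81.0289 × 0.788011 = 63.85 kN.
ΣF_y = 0: A_y + T·sin38° − 35 − 45 = 0 → A_y = 80 − 81.0289 × 0.615661 = 30.11 kN.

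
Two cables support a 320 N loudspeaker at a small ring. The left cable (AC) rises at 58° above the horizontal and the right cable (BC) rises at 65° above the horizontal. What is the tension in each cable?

T_AC = 161.3 N, T_BC = 202.2 N

ΣF_x = 0: −T_AC·cos58° + T_BC·cos65° = 0 → T_BC = 1.2539·T_AC.
ΣF_y = 0: T_AC·sin58° + T_BC·sin65° = 320.
Substitute: T_AC·(0.848048 + 1.2539·0.906308) = 320 → T_AC = 161.252 ≈ 161.3 N.
Then T_BC = 1.2539 × 161.252 = 202.2 N.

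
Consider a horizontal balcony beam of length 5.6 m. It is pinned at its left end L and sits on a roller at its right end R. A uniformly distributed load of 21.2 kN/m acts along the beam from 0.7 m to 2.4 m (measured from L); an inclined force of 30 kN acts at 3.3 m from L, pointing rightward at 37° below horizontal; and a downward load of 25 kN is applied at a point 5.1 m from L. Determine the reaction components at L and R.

Resultant of the distributed load: 21.2 × 1.7 = 36.04 kN at 1.55 m from L.
Taking moments about L: R_y·5.6 − (21.2·1.7)·1.55 − 30·sin37°·3.3 − 25·5.1 = 0 → R_y = 242.942/5.6 = 43.3825 ≈ 43.38 kN.
ΣF_y = 0: L_y + 43.3825 − 21.2·1.7 − 30·sin37° − 25 = 0 → L_y = 35.71 kN.
ΣF_x = 0: L_x + 30·cos37° = 0 → L_x = -23.96 kN.

L_x = -23.96 kN, L_y = 35.71 kN, R_y = 43.38 kN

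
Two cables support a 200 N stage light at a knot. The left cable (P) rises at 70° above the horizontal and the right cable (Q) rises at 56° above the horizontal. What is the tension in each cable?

T_P = 138.2 N, T_Q = 84.55 N

ΣF_x = 0: −T_P·cos70° + T_Q·cos56° = 0 → T_Q = 0.611632·T_P.
ΣF_y = 0: T_P·sin70° + T_Q·sin56° = 200.
Substitute: T_P·(0.939693 + 0.611632·0.829038) = 200 → T_P = 138.24 ≈ 138.2 N.
Then T_Q = 0.611632 × 138.24 = 84.55 N.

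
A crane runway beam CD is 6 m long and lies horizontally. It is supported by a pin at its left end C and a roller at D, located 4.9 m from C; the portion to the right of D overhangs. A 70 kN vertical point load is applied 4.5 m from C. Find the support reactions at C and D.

Taking moments about C: D_y·4.9 − 70·4.5 = 0 → D_y = 315/4.9 = 64.2857 ≈ 64.29 kN.
ΣF_y = 0: C_y + 64.2857 − 70 = 0 → C_y = 5.714 kN.
ΣF_x = 0: no horizontal applied forces, so C_x = 0.

C_x = 0, C_y = 5.714 kN, D_y = 64.29 kN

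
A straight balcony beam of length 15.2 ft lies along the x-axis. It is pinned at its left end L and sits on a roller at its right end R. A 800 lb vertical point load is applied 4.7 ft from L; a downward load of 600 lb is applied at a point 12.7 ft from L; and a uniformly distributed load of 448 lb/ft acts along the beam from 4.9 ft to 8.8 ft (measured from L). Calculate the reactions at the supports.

Resultant of the distributed load: 448 × 3.9 = 1747.2 lb at 6.85 ft from L.
Moments about L: R_y·15.2 − 800·4.7 − 600·12.7 − (448·3.9)·6.85 = 0 → R_y = 23348.32/15.2 = 1536.07 ≈ 1536 lb.
ΣF_y = 0: L_y + 1536.07 − 800 − 600 − 448·3.9 = 0 → L_y = 1611 lb.
ΣF_x = 0: no horizontal applied forces, so L_x = 0.

L_x = 0, L_y = 1611 lb, R_y = 1536 lb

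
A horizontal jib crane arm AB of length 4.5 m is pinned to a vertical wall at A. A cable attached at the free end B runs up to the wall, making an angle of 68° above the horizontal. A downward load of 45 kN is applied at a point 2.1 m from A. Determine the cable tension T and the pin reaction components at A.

T = 22.65 kN, A_x = 8.485 kN, A_y = 24.00 kN

ΣM about A: T·sin68°·4.5 − 45·2.1 = 0 → T = 94.5/(4.5·0.927184) = 22.6492 ≈ 22.65 kN.
ΣF_x = 0: A_x − T·cos68° = 0 → A_x = 22.6492 × 0.374607 = 8.485 kN.
ΣF_y = 0: A_y + T·sin68° − 45 = 0 → A_y = 45 − 22.6492 × 0.927184 = 24.00 kN.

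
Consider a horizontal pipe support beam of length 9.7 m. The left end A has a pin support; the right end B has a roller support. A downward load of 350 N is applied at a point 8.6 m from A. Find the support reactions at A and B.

Taking moments about A: B_y·9.7 − 350·8.6 = 0 → B_y = 3010/9.7 = 310.309 ≈ 310.3 N.
ΣF_y = 0: A_y + 310.309 − 350 = 0 → A_y = 39.69 N.
ΣF_x = 0: no horizontal applied forces, so A_x = 0.

A_x = 0, A_y = 39.69 N, B_y = 310.3 N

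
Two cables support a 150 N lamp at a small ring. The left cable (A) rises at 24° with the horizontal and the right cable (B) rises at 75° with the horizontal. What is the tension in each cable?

T_A = 39.31 N, T_B = 138.7 N

ΣF_x = 0: −T_A·cos24° + T_B·cos75° = 0 → T_B = 3.52967·T_A.
ΣF_y = 0: T_A·sin24° + T_B·sin75° = 150.
Substitute: T_A·(0.406737 + 3.52967·0.965926) = 150 → T_A = 39.3068 ≈ 39.31 N.
Then T_B = 3.52967 × 39.3068 = 138.7 N.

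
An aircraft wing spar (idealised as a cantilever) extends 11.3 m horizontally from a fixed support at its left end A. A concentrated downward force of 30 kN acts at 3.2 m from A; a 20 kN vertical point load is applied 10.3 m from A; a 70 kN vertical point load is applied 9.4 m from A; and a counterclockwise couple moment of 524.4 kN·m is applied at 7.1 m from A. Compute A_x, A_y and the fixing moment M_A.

ΣF_x = 0: A_x = 0.
ΣF_y = 0: A_y − 30 − 20 − 70 = 0 → A_y = 120.0 kN.
ΣM about A: M_A − 30·3.2 − 20·10.3 − 70·9.4 + 524.4 = 0 → M_A = 435.6 kN·m.

A_x = 0, A_y = 120.0 kN, M_A = 435.6 kN·m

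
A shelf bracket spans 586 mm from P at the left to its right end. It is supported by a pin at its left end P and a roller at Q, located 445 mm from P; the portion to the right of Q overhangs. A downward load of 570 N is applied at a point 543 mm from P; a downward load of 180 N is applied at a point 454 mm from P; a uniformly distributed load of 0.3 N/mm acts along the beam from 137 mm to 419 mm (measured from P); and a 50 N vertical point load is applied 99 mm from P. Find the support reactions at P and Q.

P_x = 0, P_y = -58.54 N, Q_y = 943.1 N

Resultant of the distributed load: 0.3 × 282 = 84.6 N at 278 mm from P.
ΣM about P: Q_y·445 − 570·543 − 180·454 − (0.3·282)·278 − 50·99 = 0 → Q_y = 419698.8/445 = 943.143 ≈ 943.1 N.
ΣF_y = 0: P_y + 943.143 − 570 − 180 − 0.3·282 − 50 = 0 → P_y = -58.54 N.
ΣF_x = 0: no horizontal applied forces, so P_x = 0.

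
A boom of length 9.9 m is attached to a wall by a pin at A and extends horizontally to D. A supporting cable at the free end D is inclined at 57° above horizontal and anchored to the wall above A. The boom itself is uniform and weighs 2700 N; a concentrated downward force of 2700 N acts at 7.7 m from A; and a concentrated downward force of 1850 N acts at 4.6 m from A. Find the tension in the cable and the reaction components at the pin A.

ΣM about A: T·sin57°·9.9 − 2700·4.95 − 2700·7.7 − 1850·4.6 = 0 → T = 42665/(9.9·0.838671) = 5138.6 ≈ 5139 N.
ΣF_x = 0: A_x − T·cos57° = 0 → A_x = 5138.6 × 0.544639 = 2799 N.
ΣF_y = 0: A_y + T·sin57° − 2700 − 2700 − 1850 = 0 → A_y = 7250 − 5138.6 × 0.838671 = 2940 N.

T = 5139 N, A_x = 2799 N, A_y = 2940 N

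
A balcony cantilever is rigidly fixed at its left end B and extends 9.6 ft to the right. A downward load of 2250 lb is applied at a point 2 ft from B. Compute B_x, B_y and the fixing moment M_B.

ΣF_x = 0: B_x = 0.
ΣF_y = 0: B_y − 2250 = 0 → B_y = 2250 lb.
ΣM about B: M_B − 2250·2 = 0 → M_B = 4500 lb·ft.

B_x = 0, B_y = 2250 lb, M_B = 4500 lb·ft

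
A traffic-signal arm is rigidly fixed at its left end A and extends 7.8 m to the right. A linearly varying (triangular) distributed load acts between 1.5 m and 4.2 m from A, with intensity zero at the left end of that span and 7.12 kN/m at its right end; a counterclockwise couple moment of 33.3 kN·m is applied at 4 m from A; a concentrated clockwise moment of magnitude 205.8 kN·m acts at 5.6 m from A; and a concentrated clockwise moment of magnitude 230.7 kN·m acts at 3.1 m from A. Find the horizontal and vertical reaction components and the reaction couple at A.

A_x = 0, A_y = 9.612 kN, M_A = 434.9 kN·m

Resultant of the triangular load: ½ × 7.12 × 2.7 = 9.612 kN, acting at 3.3 m from A (one-third of the span from the peak).
ΣF_x = 0: A_x = 0.
ΣF_y = 0: A_y − ½·7.12·2.7 = 0 → A_y = 9.612 kN.
ΣM about A: M_A − (½·7.12·2.7)·3.3 + 33.3 − 205.8 − 230.7 = 0 → M_A = 434.9 kN·m.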